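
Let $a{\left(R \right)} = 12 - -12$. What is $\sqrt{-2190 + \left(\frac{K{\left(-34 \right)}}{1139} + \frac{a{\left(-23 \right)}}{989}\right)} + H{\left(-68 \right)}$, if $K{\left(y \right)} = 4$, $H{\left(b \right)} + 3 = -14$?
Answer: $-17 + \frac{i \sqrt{2778936591781258}}{1126471} \approx -17.0 + 46.797 i$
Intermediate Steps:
$H{\left(b \right)} = -17$ ($H{\left(b \right)} = -3 - 14 = -17$)
$a{\left(R \right)} = 24$ ($a{\left(R \right)} = 12 + 12 = 24$)
$\sqrt{-2190 + \left(\frac{K{\left(-34 \right)}}{1139} + \frac{a{\left(-23 \right)}}{989}\right)} + H{\left(-68 \right)} = \sqrt{-2190 + \left(\frac{4}{1139} + \frac{24}{989}\right)} - 17 = \sqrt{-2190 + \frac{31292}{1126471}} - 17 = \sqrt{- \frac{2466940198}{1126471}} - 17 = \frac{i \sqrt{2778936591781258}}{1126471} - 17 = -17 + \frac{i \sqrt{2778936591781258}}{1126471}$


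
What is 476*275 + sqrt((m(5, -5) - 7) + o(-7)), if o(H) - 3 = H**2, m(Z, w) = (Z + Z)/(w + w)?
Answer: 130900 + 2*sqrt(11) ≈ 1.3091e+5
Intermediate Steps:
m(Z, w) = Z/w (m(Z, w) = (2*Z)/((2*w)) = (2*Z)*(1/(2*w)) = Z/w)
o(H) = 3 + H**2
476*275 + sqrt((m(5, -5) - 7) + o(-7)) = 476*275 + sqrt((5/(-5) - 7) + (3 + (-7)**2)) = 130900 + sqrt((5*(-1/5) - 7) + (3 + 49)) = 130900 + sqrt((-1 - 7) + 52) = 130900 + sqrt(-8 + 52) = 130900 + sqrt(44) = 130900 + 2*sqrt(11)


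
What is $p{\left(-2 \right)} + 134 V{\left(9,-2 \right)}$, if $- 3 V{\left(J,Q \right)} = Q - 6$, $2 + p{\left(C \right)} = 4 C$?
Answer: $\frac{1042}{3} \approx 347.33$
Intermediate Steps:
$p{\left(C \right)} = -2 + 4 C$
$V{\left(J,Q \right)} = 2 - \frac{Q}{3}$ ($V{\left(J,Q \right)} = - \frac{Q - 6}{3} = - \frac{-6 + Q}{3} = 2 - \frac{Q}{3}$)
$p{\left(-2 \right)} + 134 V{\left(9,-2 \right)} = \left(-2 + 4 \left(-2\right)\right) + 134 \left(2 - - \frac{2}{3}\right) = \left(-2 - 8\right) + 134 \left(2 + \frac{2}{3}\right) = -10 + 134 \cdot \frac{8}{3} = -10 + \frac{1072}{3} = \frac{1042}{3}$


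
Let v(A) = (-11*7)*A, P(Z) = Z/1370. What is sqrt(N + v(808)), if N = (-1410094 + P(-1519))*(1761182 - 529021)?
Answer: I*sqrt(3261046672446420830)/1370 ≈ 1.3181e+6*I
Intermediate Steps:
P(Z) = Z/1370 (P(Z) = Z*(1/1370) = Z/1370)
v(A) = -77*A
N = -2380325953046139/1370 (N = (-1410094 + (1/1370)*(-1519))*(1761182 - 529021) = (-1410094 - 1519/1370)*1232161 = -1931830299/1370*1232161 = -2380325953046139/1370 ≈ -1.7375e+12)
sqrt(N + v(808)) = sqrt(-2380325953046139/1370 - 77*808) = sqrt(-2380325953046139/1370 - 62216) = sqrt(-2380326038282059/1370) = I*sqrt(3261046672446420830)/1370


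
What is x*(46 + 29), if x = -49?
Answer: -3675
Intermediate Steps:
x*(46 + 29) = -49*(46 + 29) = -49*75 = -3675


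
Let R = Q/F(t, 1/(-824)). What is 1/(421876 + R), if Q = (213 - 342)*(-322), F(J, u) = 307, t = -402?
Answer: 307/129557470 ≈ 2.3696e-6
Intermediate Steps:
Q = 41538 (Q = -129*(-322) = 41538)
R = 41538/307 ≈ 135.30
1/(421876 + R) = 1/(421876 + 41538/307) = 1/(129557470/307) = 307/129557470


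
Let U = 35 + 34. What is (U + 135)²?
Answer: 41616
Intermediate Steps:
U = 69
(U + 135)² = (69 + 135)² = 204² = 41616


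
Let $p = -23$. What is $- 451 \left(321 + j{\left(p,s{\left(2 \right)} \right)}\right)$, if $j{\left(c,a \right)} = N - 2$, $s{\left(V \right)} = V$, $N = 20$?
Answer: $-152889$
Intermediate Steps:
$j{\left(c,a \right)} = 18$ ($j{\left(c,a \right)} = 20 - 2 = 18$)
$- 451 \left(321 + j{\left(p,s{\left(2 \right)} \right)}\right) = - 451 \left(321 + 18\right) = \left(-451\right) 339 = -152889$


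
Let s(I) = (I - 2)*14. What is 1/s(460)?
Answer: 1/6412 ≈ 0.00015596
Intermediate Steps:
s(I) = -28 + 14*I (s(I) = (-2 + I)*14 = -28 + 14*I)
1/s(460) = 1/(-28 + 14*460) = 1/(-28 + 6440) = 1/6412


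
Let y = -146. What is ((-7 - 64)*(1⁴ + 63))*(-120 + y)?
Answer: 1208704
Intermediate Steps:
((-7 - 64)*(1⁴ + 63))*(-120 + y) = ((-7 - 64)*(1⁴ + 63))*(-120 - 146) = -71*(1 + 63)*(-266) = -71*64*(-266) = -4544*(-266) = 1208704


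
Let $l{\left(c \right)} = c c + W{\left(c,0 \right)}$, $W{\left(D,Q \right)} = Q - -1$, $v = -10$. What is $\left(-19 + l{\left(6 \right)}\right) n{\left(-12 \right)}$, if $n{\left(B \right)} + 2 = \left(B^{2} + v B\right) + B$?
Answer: $4500$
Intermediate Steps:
$n{\left(B \right)} = -2 + B^{2} - 9 B$ ($n{\left(B \right)} = -2 + \left(\left(B^{2} - 10 B\right) + B\right) = -2 + \left(B^{2} - 9 B\right) = -2 + B^{2} - 9 B$)
$W{\left(D,Q \right)} = 1 + Q$ ($W{\left(D,Q \right)} = Q + 1 = 1 + Q$)
$l{\left(c \right)} = 1 + c^{2}$ ($l{\left(c \right)} = c c + \left(1 + 0\right) = c^{2} + 1 = 1 + c^{2}$)
$\left(-19 + l{\left(6 \right)}\right) n{\left(-12 \right)} = \left(-19 + \left(1 + 6^{2}\right)\right) \left(-2 + \left(-12\right)^{2} - -108\right) = \left(-19 + \left(1 + 36\right)\right) \left(-2 + 144 + 108\right) = \left(-19 + 37\right) 250 = 18 \cdot 250 = 4500$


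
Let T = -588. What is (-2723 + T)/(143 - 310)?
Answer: 3311/167 ≈ 19.826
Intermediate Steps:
(-2723 + T)/(143 - 310) = (-2723 - 588)/(143 - 310) = -3311/(-167) = -3311*(-1/167) = 3311/167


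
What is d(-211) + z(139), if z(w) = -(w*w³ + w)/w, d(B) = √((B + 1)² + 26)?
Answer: -2685620 + √44126 ≈ -2.6854e+6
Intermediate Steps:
d(B) = √(26 + (1 + B)²) (d(B) = √((1 + B)² + 26) = √(26 + (1 + B)²))
z(w) = -(w + w⁴)/w (z(w) = -(w⁴ + w)/w = -(w + w⁴)/w)
d(-211) + z(139) = √(26 + (1 - 211)²) + (-1 - 1*139³) = √(26 + (-210)²) + (-1 - 1*2685619) = √(26 + 44100) + (-1 - 2685619) = √44126 - 2685620 = -2685620 + √44126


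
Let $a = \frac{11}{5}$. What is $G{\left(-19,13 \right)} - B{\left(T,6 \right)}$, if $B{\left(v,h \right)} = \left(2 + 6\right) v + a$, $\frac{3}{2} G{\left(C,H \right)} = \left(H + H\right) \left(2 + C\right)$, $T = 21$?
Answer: $- \frac{6973}{15} \approx -464.87$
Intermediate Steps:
$a = \frac{11}{5}$ ($a = 11 \cdot \frac{1}{5} = \frac{11}{5} \approx 2.2$)
$G{\left(C,H \right)} = \frac{4 H \left(2 + C\right)}{3}$ ($G{\left(C,H \right)} = \frac{2 \left(H + H\right) \left(2 + C\right)}{3} = \frac{2 \cdot 2 H \left(2 + C\right)}{3} = \frac{4 H \left(2 + C\right)}{3}$)
$B{\left(v,h \right)} = \frac{11}{5} + 8 v$ ($B{\left(v,h \right)} = \left(2 + 6\right) v + \frac{11}{5} = 8 v + \frac{11}{5} = \frac{11}{5} + 8 v$)
$G{\left(-19,13 \right)} - B{\left(T,6 \right)} = \frac{4}{3} \cdot 13 \left(2 - 19\right) - \left(\frac{11}{5} + 8 \cdot 21\right) = \frac{4}{3} \cdot 13 \left(-17\right) - \left(\frac{11}{5} + 168\right) = - \frac{884}{3} - \frac{851}{5} = - \frac{6973}{15}$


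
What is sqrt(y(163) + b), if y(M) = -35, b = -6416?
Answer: I*sqrt(6451) ≈ 80.318*I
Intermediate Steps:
sqrt(y(163) + b) = sqrt(-35 - 6416) = sqrt(-6451) = I*sqrt(6451)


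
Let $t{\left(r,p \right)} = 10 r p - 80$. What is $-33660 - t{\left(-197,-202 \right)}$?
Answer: $-431520$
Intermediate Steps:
$t{\left(r,p \right)} = -80 + 10 p r$ ($t{\left(r,p \right)} = 10 p r - 80 = -80 + 10 p r$)
$-33660 - t{\left(-197,-202 \right)} = -33660 - \left(-80 + 10 \left(-202\right) \left(-197\right)\right) = -33660 - \left(-80 + 397940\right) = -33660 - 397860 = -431520$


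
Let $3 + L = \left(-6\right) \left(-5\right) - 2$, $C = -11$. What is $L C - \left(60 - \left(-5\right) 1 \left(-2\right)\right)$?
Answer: $-325$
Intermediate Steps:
$L = 25$ ($L = -3 - -28 = -3 + \left(30 - 2\right) = -3 + 28 = 25$)
$L C - \left(60 - \left(-5\right) 1 \left(-2\right)\right) = 25 \left(-11\right) - \left(60 - \left(-5\right) 1 \left(-2\right)\right) = -275 - 50 = -325$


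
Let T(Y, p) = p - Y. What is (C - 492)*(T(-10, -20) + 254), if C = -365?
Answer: -209108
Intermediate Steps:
(C - 492)*(T(-10, -20) + 254) = (-365 - 492)*((-20 - 1*(-10)) + 254) = -857*((-20 + 10) + 254) = -857*(-10 + 254) = -857*244 = -209108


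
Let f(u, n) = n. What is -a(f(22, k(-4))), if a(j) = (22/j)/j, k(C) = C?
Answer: -11/8 ≈ -1.3750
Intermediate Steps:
a(j) = 22/j²
-a(f(22, k(-4))) = -22/(-4)² = -22/16 = -1*11/8 = -11/8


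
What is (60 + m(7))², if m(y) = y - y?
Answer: 3600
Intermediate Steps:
m(y) = 0
(60 + m(7))² = (60 + 0)² = 60² = 3600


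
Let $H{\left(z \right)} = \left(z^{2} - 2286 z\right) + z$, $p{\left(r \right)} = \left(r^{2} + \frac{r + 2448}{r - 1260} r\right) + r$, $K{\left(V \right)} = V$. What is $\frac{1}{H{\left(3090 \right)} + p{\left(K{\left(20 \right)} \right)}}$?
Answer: $\frac{31}{77122736} \approx 4.0196 \cdot 10^{-7}$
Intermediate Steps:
$p{\left(r \right)} = r + r^{2} + \frac{r \left(2448 + r\right)}{-1260 + r}$ ($p{\left(r \right)} = \left(r^{2} + \frac{2448 + r}{-1260 + r} r\right) + r = \left(r^{2} + \frac{r \left(2448 + r\right)}{-1260 + r}\right) + r = r + r^{2} + \frac{r \left(2448 + r\right)}{-1260 + r}$)
$H{\left(z \right)} = z^{2} - 2285 z$
$\frac{1}{H{\left(3090 \right)} + p{\left(K{\left(20 \right)} \right)}} = \frac{1}{3090 \left(-2285 + 3090\right) + \frac{20 \left(1188 + 20^{2} - 25160\right)}{-1260 + 20}} = \frac{1}{3090 \cdot 805 + \frac{20 \left(1188 + 400 - 25160\right)}{-1240}} = \frac{1}{2487450 + 20 \left(- \frac{1}{1240}\right) \left(-23572\right)} = \frac{1}{2487450 + \frac{11786}{31}} = \frac{1}{\frac{77122736}{31}} = \frac{31}{77122736}$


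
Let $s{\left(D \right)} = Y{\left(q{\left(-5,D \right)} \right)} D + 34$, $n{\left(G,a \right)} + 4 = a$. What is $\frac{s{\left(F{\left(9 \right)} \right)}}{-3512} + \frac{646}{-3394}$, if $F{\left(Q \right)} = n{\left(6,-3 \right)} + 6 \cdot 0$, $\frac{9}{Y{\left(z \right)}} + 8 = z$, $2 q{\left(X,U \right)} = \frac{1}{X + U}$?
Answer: $- \frac{116318073}{575126876} \approx -0.20225$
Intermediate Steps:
$q{\left(X,U \right)} = \frac{1}{2 \left(U + X\right)}$ ($q{\left(X,U \right)} = \frac{1}{2 \left(X + U\right)} = \frac{1}{2 \left(U + X\right)}$)
$Y{\left(z \right)} = \frac{9}{-8 + z}$
$n{\left(G,a \right)} = -4 + a$
$F{\left(Q \right)} = -7$ ($F{\left(Q \right)} = \left(-4 - 3\right) + 6 \cdot 0 = -7 + 0 = -7$)
$s{\left(D \right)} = 34 + \frac{9 D}{-8 + \frac{1}{2 \left(-5 + D\right)}}$ ($s{\left(D \right)} = \frac{9}{-8 + \frac{1}{2 \left(D - 5\right)}} D + 34 = \frac{9}{-8 + \frac{1}{2 \left(-5 + D\right)}} D + 34 = \frac{9 D}{-8 + \frac{1}{2 \left(-5 + D\right)}} + 34 = 34 + \frac{9 D}{-8 + \frac{1}{2 \left(-5 + D\right)}}$)
$\frac{s{\left(F{\left(9 \right)} \right)}}{-3512} + \frac{646}{-3394} = \frac{2 \frac{1}{-81 + 16 \left(-7\right)} \left(-1377 - 9 \left(-7\right)^{2} + 317 \left(-7\right)\right)}{-3512} + \frac{646}{-3394} = \frac{2 \left(-1377 - 441 - 2219\right)}{-81 - 112} \left(- \frac{1}{3512}\right) + 646 \left(- \frac{1}{3394}\right) = \frac{2 \left(-1377 - 441 - 2219\right)}{-193} \left(- \frac{1}{3512}\right) - \frac{323}{1697} = 2 \left(- \frac{1}{193}\right) \left(-4037\right) \left(- \frac{1}{3512}\right) - \frac{323}{1697} = \frac{8074}{193} \left(- \frac{1}{3512}\right) - \frac{323}{1697} = - \frac{4037}{338908} - \frac{323}{1697} = - \frac{116318073}{575126876}$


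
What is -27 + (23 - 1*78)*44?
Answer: -2447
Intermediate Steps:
-27 + (23 - 1*78)*44 = -27 + (23 - 78)*44 = -27 - 55*44 = -27 - 2420 = -2447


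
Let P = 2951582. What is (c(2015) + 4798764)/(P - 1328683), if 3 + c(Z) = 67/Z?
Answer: 9669503482/3270141485 ≈ 2.9569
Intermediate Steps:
c(Z) = -3 + 67/Z
(c(2015) + 4798764)/(P - 1328683) = ((-3 + 67/2015) + 4798764)/(2951582 - 1328683) = ((-3 + 67*(1/2015)) + 4798764)/1622899 = ((-3 + 67/2015) + 4798764)*(1/1622899) = (-5978/2015 + 4798764)*(1/1622899) = (9669503482/2015)*(1/1622899) = 9669503482/3270141485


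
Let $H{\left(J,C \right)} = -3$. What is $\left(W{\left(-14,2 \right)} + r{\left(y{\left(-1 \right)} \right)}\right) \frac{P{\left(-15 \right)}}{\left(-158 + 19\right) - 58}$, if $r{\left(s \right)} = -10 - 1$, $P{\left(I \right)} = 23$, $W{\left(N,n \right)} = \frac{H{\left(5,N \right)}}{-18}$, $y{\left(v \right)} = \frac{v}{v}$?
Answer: $\frac{1495}{1182} \approx 1.2648$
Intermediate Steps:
$y{\left(v \right)} = 1$
$W{\left(N,n \right)} = \frac{1}{6}$ ($W{\left(N,n \right)} = - \frac{3}{-18} = \left(-3\right) \left(- \frac{1}{18}\right) = \frac{1}{6}$)
$r{\left(s \right)} = -11$ ($r{\left(s \right)} = -10 - 1 = -11$)
$\left(W{\left(-14,2 \right)} + r{\left(y{\left(-1 \right)} \right)}\right) \frac{P{\left(-15 \right)}}{\left(-158 + 19\right) - 58} = \left(\frac{1}{6} - 11\right) \frac{23}{\left(-158 + 19\right) - 58} = - \frac{65 \frac{23}{-139 - 58}}{6} = - \frac{65 \frac{23}{-197}}{6} = - \frac{65 \cdot 23 \left(- \frac{1}{197}\right)}{6} = \left(- \frac{65}{6}\right) \left(- \frac{23}{197}\right) = \frac{1495}{1182}$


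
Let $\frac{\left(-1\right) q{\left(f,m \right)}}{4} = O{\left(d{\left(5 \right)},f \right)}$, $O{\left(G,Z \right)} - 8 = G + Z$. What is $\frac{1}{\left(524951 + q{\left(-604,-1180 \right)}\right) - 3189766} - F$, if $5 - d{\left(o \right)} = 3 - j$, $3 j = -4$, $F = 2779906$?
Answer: $- \frac{22203945973709}{7987301} \approx -2.7799 \cdot 10^{6}$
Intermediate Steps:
$j = - \frac{4}{3}$ ($j = \frac{1}{3} \left(-4\right) = - \frac{4}{3} \approx -1.3333$)
$d{\left(o \right)} = \frac{2}{3}$ ($d{\left(o \right)} = 5 - \left(3 - - \frac{4}{3}\right) = 5 - \left(3 + \frac{4}{3}\right) = 5 - \frac{13}{3} = \frac{2}{3}$)
$O{\left(G,Z \right)} = 8 + G + Z$ ($O{\left(G,Z \right)} = 8 + \left(G + Z\right) = 8 + G + Z$)
$q{\left(f,m \right)} = - \frac{104}{3} - 4 f$ ($q{\left(f,m \right)} = - 4 \left(8 + \frac{2}{3} + f\right) = - 4 \left(\frac{26}{3} + f\right) = - \frac{104}{3} - 4 f$)
$\frac{1}{\left(524951 + q{\left(-604,-1180 \right)}\right) - 3189766} - F = \frac{1}{\left(524951 - - \frac{7144}{3}\right) - 3189766} - 2779906 = \frac{1}{\left(524951 + \left(- \frac{104}{3} + 2416\right)\right) - 3189766} - 2779906 = \frac{1}{\left(524951 + \frac{7144}{3}\right) - 3189766} - 2779906 = \frac{1}{\frac{1581997}{3} - 3189766} - 2779906 = \frac{1}{- \frac{7987301}{3}} - 2779906 = - \frac{3}{7987301} - 2779906 = - \frac{22203945973709}{7987301}$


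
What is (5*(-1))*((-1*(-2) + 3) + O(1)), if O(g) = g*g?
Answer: -30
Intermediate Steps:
O(g) = g²
(5*(-1))*((-1*(-2) + 3) + O(1)) = (5*(-1))*((-1*(-2) + 3) + 1²) = -5*((2 + 3) + 1) = -5*(5 + 1) = -5*6 = -30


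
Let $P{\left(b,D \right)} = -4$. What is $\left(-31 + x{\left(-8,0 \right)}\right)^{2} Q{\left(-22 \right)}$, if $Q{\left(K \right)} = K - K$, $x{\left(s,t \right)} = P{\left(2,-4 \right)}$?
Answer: $0$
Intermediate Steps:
$x{\left(s,t \right)} = -4$
$Q{\left(K \right)} = 0$
$\left(-31 + x{\left(-8,0 \right)}\right)^{2} Q{\left(-22 \right)} = \left(-31 - 4\right)^{2} \cdot 0 = \left(-35\right)^{2} \cdot 0 = 1225 \cdot 0 = 0$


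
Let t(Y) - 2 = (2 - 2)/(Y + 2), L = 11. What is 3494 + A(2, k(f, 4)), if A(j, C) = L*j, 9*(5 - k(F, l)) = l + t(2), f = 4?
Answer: 3516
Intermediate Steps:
t(Y) = 2 (t(Y) = 2 + (2 - 2)/(Y + 2) = 2 + 0/(2 + Y) = 2 + 0 = 2)
k(F, l) = 43/9 - l/9 (k(F, l) = 5 - (l + 2)/9 = 5 - (2 + l)/9 = 5 + (-2/9 - l/9) = 43/9 - l/9)
A(j, C) = 11*j
3494 + A(2, k(f, 4)) = 3494 + 11*2 = 3494 + 22 = 3516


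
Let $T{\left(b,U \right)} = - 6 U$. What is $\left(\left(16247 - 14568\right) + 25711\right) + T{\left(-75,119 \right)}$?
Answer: $26676$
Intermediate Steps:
$\left(\left(16247 - 14568\right) + 25711\right) + T{\left(-75,119 \right)} = \left(\left(16247 - 14568\right) + 25711\right) - 714 = \left(1679 + 25711\right) - 714 = 27390 - 714 = 26676$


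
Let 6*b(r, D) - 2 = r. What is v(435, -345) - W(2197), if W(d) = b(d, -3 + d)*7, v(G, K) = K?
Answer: -5821/2 ≈ -2910.5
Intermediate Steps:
b(r, D) = ⅓ + r/6
W(d) = 7/3 + 7*d/6 (W(d) = (⅓ + d/6)*7 = 7/3 + 7*d/6)
v(435, -345) - W(2197) = -345 - (7/3 + (7/6)*2197) = -345 - (7/3 + 15379/6) = -345 - 1*5131/2 = -345 - 5131/2 = -5821/2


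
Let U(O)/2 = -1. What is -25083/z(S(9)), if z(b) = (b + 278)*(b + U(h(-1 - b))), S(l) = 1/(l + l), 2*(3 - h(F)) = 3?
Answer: 8126892/175175 ≈ 46.393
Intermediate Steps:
h(F) = 3/2 (h(F) = 3 - ½*3 = 3 - 3/2 = 3/2)
S(l) = 1/(2*l)
U(O) = -2 (U(O) = 2*(-1) = -2)
z(b) = (-2 + b)*(278 + b) (z(b) = (b + 278)*(b - 2) = (278 + b)*(-2 + b) = (-2 + b)*(278 + b))
-25083/z(S(9)) = -25083/(-556 + ((½)/9)² + 276*((½)/9)) = -25083/(-556 + ((½)*(⅑))² + 276*((½)*(⅑))) = -25083/(-556 + (1/18)² + 276*(1/18)) = -25083/(-556 + 1/324 + 46/3) = -25083/(-175175/324) = -25083*(-324/175175) = 8126892/175175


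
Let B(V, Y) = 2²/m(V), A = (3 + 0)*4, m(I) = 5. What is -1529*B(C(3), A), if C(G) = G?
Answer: -6116/5 ≈ -1223.2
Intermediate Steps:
A = 12 (A = 3*4 = 12)
B(V, Y) = ⅘ (B(V, Y) = 2²/5 = 4*(⅕) = ⅘)
-1529*B(C(3), A) = -1529*⅘ = -6116/5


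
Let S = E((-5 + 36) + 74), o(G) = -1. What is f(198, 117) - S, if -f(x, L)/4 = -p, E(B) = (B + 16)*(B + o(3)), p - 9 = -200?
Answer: -13348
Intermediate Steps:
p = -191 (p = 9 - 200 = -191)
E(B) = (-1 + B)*(16 + B) (E(B) = (B + 16)*(B - 1) = (16 + B)*(-1 + B) = (-1 + B)*(16 + B))
f(x, L) = -764 (f(x, L) = -(-4)*(-191) = -4*191 = -764)
S = 12584 (S = -16 + ((-5 + 36) + 74)² + 15*((-5 + 36) + 74) = -16 + (31 + 74)² + 15*(31 + 74) = -16 + 105² + 15*105 = -16 + 11025 + 1575 = 12584)
f(198, 117) - S = -764 - 1*12584 = -764 - 12584 = -13348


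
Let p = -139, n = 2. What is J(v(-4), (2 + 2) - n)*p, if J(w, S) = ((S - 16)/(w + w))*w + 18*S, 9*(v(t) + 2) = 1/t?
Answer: -4031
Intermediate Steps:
v(t) = -2 + 1/(9*t)
J(w, S) = -8 + 37*S/2 (J(w, S) = ((-16 + S)/((2*w)))*w + 18*S = ((-16 + S)*(1/(2*w)))*w + 18*S = ((-16 + S)/(2*w))*w + 18*S = (-8 + S/2) + 18*S = -8 + 37*S/2)
J(v(-4), (2 + 2) - n)*p = (-8 + 37*((2 + 2) - 1*2)/2)*(-139) = (-8 + 37*(4 - 2)/2)*(-139) = (-8 + (37/2)*2)*(-139) = (-8 + 37)*(-139) = 29*(-139) = -4031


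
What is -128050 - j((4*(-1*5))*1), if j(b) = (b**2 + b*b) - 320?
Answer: -128530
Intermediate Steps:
j(b) = -320 + 2*b**2 (j(b) = (b**2 + b**2) - 320 = 2*b**2 - 320 = -320 + 2*b**2)
-128050 - j((4*(-1*5))*1) = -128050 - (-320 + 2*((4*(-1*5))*1)**2) = -128050 - (-320 + 2*((4*(-5))*1)**2) = -128050 - (-320 + 2*(-20*1)**2) = -128050 - (-320 + 2*(-20)**2) = -128050 - (-320 + 2*400) = -128050 - (-320 + 800) = -128050 - 1*480 = -128050 - 480 = -128530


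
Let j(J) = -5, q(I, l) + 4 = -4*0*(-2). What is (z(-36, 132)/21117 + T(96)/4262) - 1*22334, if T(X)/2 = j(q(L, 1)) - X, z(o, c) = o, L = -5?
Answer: -335013170917/15000109 ≈ -22334.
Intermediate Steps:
q(I, l) = -4 (q(I, l) = -4 - 4*0*(-2) = -4 + 0*(-2) = -4 + 0 = -4)
T(X) = -10 - 2*X (T(X) = 2*(-5 - X) = -10 - 2*X)
(z(-36, 132)/21117 + T(96)/4262) - 1*22334 = (-36/21117 + (-10 - 2*96)/4262) - 1*22334 = (-36*1/21117 + (-10 - 192)*(1/4262)) - 22334 = (-12/7039 - 202*1/4262) - 22334 = (-12/7039 - 101/2131) - 22334 = -736511/15000109 - 22334 = -335013170917/15000109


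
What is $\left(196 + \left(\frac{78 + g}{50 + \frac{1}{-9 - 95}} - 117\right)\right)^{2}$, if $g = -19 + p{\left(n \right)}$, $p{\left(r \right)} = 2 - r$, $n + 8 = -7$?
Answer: $\frac{175246890625}{27029601} \approx 6483.5$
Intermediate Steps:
$n = -15$ ($n = -8 - 7 = -15$)
$g = -2$ ($g = -19 + \left(2 - -15\right) = -19 + \left(2 + 15\right) = -19 + 17 = -2$)
$\left(196 + \left(\frac{78 + g}{50 + \frac{1}{-9 - 95}} - 117\right)\right)^{2} = \left(196 - \left(117 - \frac{78 - 2}{50 + \frac{1}{-9 - 95}}\right)\right)^{2} = \left(196 - \left(117 - \frac{76}{50 + \frac{1}{-104}}\right)\right)^{2} = \left(196 - \left(117 - \frac{76}{50 - \frac{1}{104}}\right)\right)^{2} = \left(196 - \left(117 - \frac{76}{\frac{5199}{104}}\right)\right)^{2} = \left(196 + \left(76 \cdot \frac{104}{5199} - 117\right)\right)^{2} = \left(196 + \left(\frac{7904}{5199} - 117\right)\right)^{2} = \left(196 - \frac{600379}{5199}\right)^{2} = \left(\frac{418625}{5199}\right)^{2} = \frac{175246890625}{27029601}$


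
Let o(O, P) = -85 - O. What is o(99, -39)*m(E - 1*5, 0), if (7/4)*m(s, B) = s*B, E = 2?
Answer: 0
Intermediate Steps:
m(s, B) = 4*B*s/7 (m(s, B) = 4*(s*B)/7 = 4*(B*s)/7 = 4*B*s/7)
o(99, -39)*m(E - 1*5, 0) = (-85 - 1*99)*((4/7)*0*(2 - 1*5)) = (-85 - 99)*((4/7)*0*(2 - 5)) = -736*0*(-3)/7 = -184*0 = 0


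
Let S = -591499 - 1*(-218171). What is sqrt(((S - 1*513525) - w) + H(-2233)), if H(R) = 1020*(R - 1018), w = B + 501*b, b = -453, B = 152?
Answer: 2*I*sqrt(994018) ≈ 1994.0*I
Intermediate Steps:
w = -226801 (w = 152 + 501*(-453) = 152 - 226953 = -226801)
S = -373328 (S = -591499 + 218171 = -373328)
H(R) = -1038360 + 1020*R (H(R) = 1020*(-1018 + R) = -1038360 + 1020*R)
sqrt(((S - 1*513525) - w) + H(-2233)) = sqrt(((-373328 - 1*513525) - 1*(-226801)) + (-1038360 + 1020*(-2233))) = sqrt(((-373328 - 513525) + 226801) + (-1038360 - 2277660)) = sqrt((-886853 + 226801) - 3316020) = sqrt(-660052 - 3316020) = sqrt(-3976072) = 2*I*sqrt(994018)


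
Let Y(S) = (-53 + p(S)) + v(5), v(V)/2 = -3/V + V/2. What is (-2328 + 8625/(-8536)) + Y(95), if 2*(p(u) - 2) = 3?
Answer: -101352641/42680 ≈ -2374.7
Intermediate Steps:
p(u) = 7/2 (p(u) = 2 + (½)*3 = 2 + 3/2 = 7/2)
v(V) = V - 6/V (v(V) = 2*(-3/V + V/2) = 2*(V/2 - 3/V) = V - 6/V)
Y(S) = -457/10 (Y(S) = (-53 + 7/2) + (5 - 6/5) = -99/2 + (5 - 6*⅕) = -99/2 + (5 - 6/5) = -99/2 + 19/5 = -457/10)
(-2328 + 8625/(-8536)) + Y(95) = (-2328 + 8625/(-8536)) - 457/10 = (-2328 + 8625*(-1/8536)) - 457/10 = (-2328 - 8625/8536) - 457/10 = -19880433/8536 - 457/10 = -101352641/42680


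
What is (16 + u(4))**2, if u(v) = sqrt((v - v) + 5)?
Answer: (16 + sqrt(5))**2 ≈ 332.55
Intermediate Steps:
u(v) = sqrt(5) (u(v) = sqrt(0 + 5) = sqrt(5))
(16 + u(4))**2 = (16 + sqrt(5))**2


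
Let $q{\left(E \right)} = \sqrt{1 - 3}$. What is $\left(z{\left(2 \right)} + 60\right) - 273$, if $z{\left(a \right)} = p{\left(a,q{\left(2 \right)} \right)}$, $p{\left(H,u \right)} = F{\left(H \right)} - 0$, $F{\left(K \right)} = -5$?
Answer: $-218$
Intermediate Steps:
$q{\left(E \right)} = i \sqrt{2}$ ($q{\left(E \right)} = \sqrt{-2} = i \sqrt{2}$)
$p{\left(H,u \right)} = -5$ ($p{\left(H,u \right)} = -5 - 0 = -5 + 0 = -5$)
$z{\left(a \right)} = -5$
$\left(z{\left(2 \right)} + 60\right) - 273 = \left(-5 + 60\right) - 273 = 55 - 273 = -218$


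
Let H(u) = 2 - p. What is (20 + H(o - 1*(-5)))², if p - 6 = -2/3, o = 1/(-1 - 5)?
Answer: 2500/9 ≈ 277.78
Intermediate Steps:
o = -⅙ (o = 1/(-6) = -⅙ ≈ -0.16667)
p = 16/3 (p = 6 - 2/3 = 6 - 2*⅓ = 6 - ⅔ = 16/3 ≈ 5.3333)
H(u) = -10/3 (H(u) = 2 - 1*16/3 = 2 - 16/3 = -10/3)
(20 + H(o - 1*(-5)))² = (20 - 10/3)² = (50/3)² = 2500/9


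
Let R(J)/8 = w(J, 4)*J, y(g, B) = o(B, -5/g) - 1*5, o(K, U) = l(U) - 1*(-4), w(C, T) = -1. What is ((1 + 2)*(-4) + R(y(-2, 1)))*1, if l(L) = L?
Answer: -24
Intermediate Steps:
o(K, U) = 4 + U (o(K, U) = U - 1*(-4) = U + 4 = 4 + U)
y(g, B) = -1 - 5/g (y(g, B) = (4 - 5/g) - 1*5 = (4 - 5/g) - 5 = -1 - 5/g)
R(J) = -8*J (R(J) = 8*(-J) = -8*J)
((1 + 2)*(-4) + R(y(-2, 1)))*1 = ((1 + 2)*(-4) - 8*(-5 - 1*(-2))/(-2))*1 = (3*(-4) - (-4)*(-5 + 2))*1 = (-12 - (-4)*(-3))*1 = (-12 - 8*3/2)*1 = (-12 - 12)*1 = -24*1 = -24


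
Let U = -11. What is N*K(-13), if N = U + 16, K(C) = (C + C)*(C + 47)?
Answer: -4420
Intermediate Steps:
K(C) = 2*C*(47 + C) (K(C) = (2*C)*(47 + C) = 2*C*(47 + C))
N = 5 (N = -11 + 16 = 5)
N*K(-13) = 5*(2*(-13)*(47 - 13)) = 5*(2*(-13)*34) = 5*(-884) = -4420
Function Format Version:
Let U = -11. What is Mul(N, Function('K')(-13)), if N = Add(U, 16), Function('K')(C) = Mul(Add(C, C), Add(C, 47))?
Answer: -4420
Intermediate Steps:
Function('K')(C) = Mul(2, C, Add(47, C)) (Function('K')(C) = Mul(Mul(2, C), Add(47, C)) = Mul(2, C, Add(47, C)))
N = 5 (N = Add(-11, 16) = 5)
Mul(N, Function('K')(-13)) = Mul(5, Mul(2, -13, Add(47, -13))) = Mul(5, Mul(2, -13, 34)) = Mul(5, -884) = -4420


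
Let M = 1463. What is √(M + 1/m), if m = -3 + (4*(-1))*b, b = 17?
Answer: 8*√115233/71 ≈ 38.249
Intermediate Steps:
m = -71 (m = -3 + (4*(-1))*17 = -3 - 4*17 = -3 - 68 = -71)
√(M + 1/m) = √(1463 + 1/(-71)) = √(1463 - 1/71) = √(103872/71) = 8*√115233/71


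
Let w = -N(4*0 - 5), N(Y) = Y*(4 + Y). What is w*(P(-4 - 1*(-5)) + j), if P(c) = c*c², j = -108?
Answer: 535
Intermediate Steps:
P(c) = c³
w = -5 (w = -(4*0 - 5)*(4 + (4*0 - 5)) = -(0 - 5)*(4 + (0 - 5)) = -(-5)*(4 - 5) = -(-5)*(-1) = -1*5 = -5)
w*(P(-4 - 1*(-5)) + j) = -5*((-4 - 1*(-5))³ - 108) = -5*((-4 + 5)³ - 108) = -5*(1³ - 108) = -5*(1 - 108) = -5*(-107) = 535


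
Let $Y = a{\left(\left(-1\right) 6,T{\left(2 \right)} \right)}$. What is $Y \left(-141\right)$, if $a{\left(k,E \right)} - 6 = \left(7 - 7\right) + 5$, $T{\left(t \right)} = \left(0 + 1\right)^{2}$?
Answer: $-1551$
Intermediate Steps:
$T{\left(t \right)} = 1$ ($T{\left(t \right)} = 1^{2} = 1$)
$a{\left(k,E \right)} = 11$ ($a{\left(k,E \right)} = 6 + \left(\left(7 - 7\right) + 5\right) = 6 + \left(0 + 5\right) = 6 + 5 = 11$)
$Y = 11$
$Y \left(-141\right) = 11 \left(-141\right) = -1551$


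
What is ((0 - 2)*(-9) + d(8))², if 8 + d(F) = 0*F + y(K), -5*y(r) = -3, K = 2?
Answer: 2809/25 ≈ 112.36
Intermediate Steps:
y(r) = ⅗ (y(r) = -⅕*(-3) = ⅗)
d(F) = -37/5 (d(F) = -8 + (0*F + ⅗) = -8 + (0 + ⅗) = -8 + ⅗ = -37/5)
((0 - 2)*(-9) + d(8))² = ((0 - 2)*(-9) - 37/5)² = (-2*(-9) - 37/5)² = (18 - 37/5)² = (53/5)² = 2809/25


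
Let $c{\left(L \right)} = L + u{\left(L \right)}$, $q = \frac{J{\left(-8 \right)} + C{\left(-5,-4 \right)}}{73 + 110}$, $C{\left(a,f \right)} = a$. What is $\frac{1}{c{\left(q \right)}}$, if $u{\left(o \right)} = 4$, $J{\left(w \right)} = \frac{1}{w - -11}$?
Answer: $\frac{549}{2182} \approx 0.2516$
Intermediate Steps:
$J{\left(w \right)} = \frac{1}{11 + w}$ ($J{\left(w \right)} = \frac{1}{w + 11} = \frac{1}{11 + w}$)
$q = - \frac{14}{549}$ ($q = \frac{\frac{1}{11 - 8} - 5}{73 + 110} = \frac{\frac{1}{3} - 5}{183} = \left(\frac{1}{3} - 5\right) \frac{1}{183} = \left(- \frac{14}{3}\right) \frac{1}{183} = - \frac{14}{549} \approx -0.025501$)
$c{\left(L \right)} = 4 + L$ ($c{\left(L \right)} = L + 4 = 4 + L$)
$\frac{1}{c{\left(q \right)}} = \frac{1}{4 - \frac{14}{549}} = \frac{1}{\frac{2182}{549}} = \frac{549}{2182}$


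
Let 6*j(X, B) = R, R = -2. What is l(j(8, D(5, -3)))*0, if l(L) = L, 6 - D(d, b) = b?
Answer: 0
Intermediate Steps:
D(d, b) = 6 - b
j(X, B) = -1/3 (j(X, B) = (1/6)*(-2) = -1/3)
l(j(8, D(5, -3)))*0 = -1/3*0 = 0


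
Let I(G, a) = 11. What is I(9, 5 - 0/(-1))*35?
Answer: 385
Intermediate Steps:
I(9, 5 - 0/(-1))*35 = 11*35 = 385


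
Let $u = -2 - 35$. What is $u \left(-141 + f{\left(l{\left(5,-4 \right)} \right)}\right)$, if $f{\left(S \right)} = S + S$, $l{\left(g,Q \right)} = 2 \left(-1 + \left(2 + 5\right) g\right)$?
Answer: $185$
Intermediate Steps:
$l{\left(g,Q \right)} = -2 + 14 g$ ($l{\left(g,Q \right)} = 2 \left(-1 + 7 g\right) = -2 + 14 g$)
$u = -37$ ($u = -2 - 35 = -37$)
$f{\left(S \right)} = 2 S$
$u \left(-141 + f{\left(l{\left(5,-4 \right)} \right)}\right) = - 37 \left(-141 + 2 \left(-2 + 14 \cdot 5\right)\right) = - 37 \left(-141 + 2 \left(-2 + 70\right)\right) = - 37 \left(-141 + 2 \cdot 68\right) = - 37 \left(-141 + 136\right) = \left(-37\right) \left(-5\right) = 185$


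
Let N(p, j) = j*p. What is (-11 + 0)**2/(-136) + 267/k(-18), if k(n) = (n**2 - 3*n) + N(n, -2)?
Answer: -2297/9384 ≈ -0.24478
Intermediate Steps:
k(n) = n**2 - 5*n (k(n) = (n**2 - 3*n) - 2*n = n**2 - 5*n)
(-11 + 0)**2/(-136) + 267/k(-18) = (-11 + 0)**2/(-136) + 267/((-18*(-5 - 18))) = (-11)**2*(-1/136) + 267/((-18*(-23))) = 121*(-1/136) + 267/414 = -121/136 + 267*(1/414) = -121/136 + 89/138 = -2297/9384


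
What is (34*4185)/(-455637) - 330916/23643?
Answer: -51380578654/3590875197 ≈ -14.309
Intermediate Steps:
(34*4185)/(-455637) - 330916/23643 = 142290*(-1/455637) - 330916*1/23643 = -47430/151879 - 330916/23643 = -51380578654/3590875197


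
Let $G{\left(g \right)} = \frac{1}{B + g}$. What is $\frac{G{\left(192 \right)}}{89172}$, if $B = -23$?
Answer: $\frac{1}{15070068} \approx 6.6357 \cdot 10^{-8}$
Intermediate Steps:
$G{\left(g \right)} = \frac{1}{-23 + g}$
$\frac{G{\left(192 \right)}}{89172} = \frac{1}{\left(-23 + 192\right) 89172} = \frac{1}{169} \cdot \frac{1}{89172} = \frac{1}{15070068}$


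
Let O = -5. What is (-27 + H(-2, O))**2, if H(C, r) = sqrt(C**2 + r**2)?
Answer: (27 - sqrt(29))**2 ≈ 467.20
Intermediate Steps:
(-27 + H(-2, O))**2 = (-27 + sqrt((-2)**2 + (-5)**2))**2 = (-27 + sqrt(4 + 25))**2 = (-27 + sqrt(29))**2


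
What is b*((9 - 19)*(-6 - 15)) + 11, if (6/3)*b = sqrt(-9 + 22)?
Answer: 11 + 105*sqrt(13) ≈ 389.58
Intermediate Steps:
b = sqrt(13)/2 (b = sqrt(-9 + 22)/2 = sqrt(13)/2 ≈ 1.8028)
b*((9 - 19)*(-6 - 15)) + 11 = (sqrt(13)/2)*((9 - 19)*(-6 - 15)) + 11 = (sqrt(13)/2)*(-10*(-21)) + 11 = (sqrt(13)/2)*210 + 11 = 105*sqrt(13) + 11 = 11 + 105*sqrt(13)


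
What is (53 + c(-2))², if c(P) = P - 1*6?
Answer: 2025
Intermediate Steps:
c(P) = -6 + P (c(P) = P - 6 = -6 + P)
(53 + c(-2))² = (53 + (-6 - 2))² = (53 - 8)² = 45² = 2025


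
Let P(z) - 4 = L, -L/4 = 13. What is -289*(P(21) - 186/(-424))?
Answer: 2913987/212 ≈ 13745.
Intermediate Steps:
L = -52 (L = -4*13 = -52)
P(z) = -48 (P(z) = 4 - 52 = -48)
-289*(P(21) - 186/(-424)) = -289*(-48 - 186/(-424)) = -289*(-48 - 186*(-1/424)) = -289*(-48 + 93/212) = -289*(-10083/212) = 2913987/212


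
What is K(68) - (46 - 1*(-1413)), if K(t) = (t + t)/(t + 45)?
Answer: -164731/113 ≈ -1457.8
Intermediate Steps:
K(t) = 2*t/(45 + t) (K(t) = (2*t)/(45 + t) = 2*t/(45 + t))
K(68) - (46 - 1*(-1413)) = 2*68/(45 + 68) - (46 - 1*(-1413)) = 2*68/113 - (46 + 1413) = 2*68*(1/113) - 1*1459 = 136/113 - 1459 = -164731/113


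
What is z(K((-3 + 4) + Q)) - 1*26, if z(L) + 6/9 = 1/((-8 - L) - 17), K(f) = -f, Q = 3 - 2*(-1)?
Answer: -1523/57 ≈ -26.719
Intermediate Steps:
Q = 5 (Q = 3 + 2 = 5)
z(L) = -⅔ + 1/(-25 - L) (z(L) = -⅔ + 1/((-8 - L) - 17) = -⅔ + 1/(-25 - L))
z(K((-3 + 4) + Q)) - 1*26 = (-53 - (-2)*((-3 + 4) + 5))/(3*(25 - ((-3 + 4) + 5))) - 1*26 = (-53 - (-2)*(1 + 5))/(3*(25 - (1 + 5))) - 26 = (-53 - (-2)*6)/(3*(25 - 1*6)) - 26 = (-53 - 2*(-6))/(3*(25 - 6)) - 26 = (⅓)*(-53 + 12)/19 - 26 = (⅓)*(1/19)*(-41) - 26 = -41/57 - 26 = -1523/57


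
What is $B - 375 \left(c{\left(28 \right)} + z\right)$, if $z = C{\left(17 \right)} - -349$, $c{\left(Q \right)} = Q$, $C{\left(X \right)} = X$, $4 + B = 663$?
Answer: $-147091$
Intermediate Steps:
$B = 659$ ($B = -4 + 663 = 659$)
$z = 366$ ($z = 17 - -349 = 17 + 349 = 366$)
$B - 375 \left(c{\left(28 \right)} + z\right) = 659 - 375 \left(28 + 366\right) = 659 - 147750 = -147091$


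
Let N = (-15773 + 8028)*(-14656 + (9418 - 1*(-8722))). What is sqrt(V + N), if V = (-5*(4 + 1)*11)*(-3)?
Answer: I*sqrt(26982755) ≈ 5194.5*I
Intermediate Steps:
N = -26983580 (N = -7745*(-14656 + (9418 + 8722)) = -7745*(-14656 + 18140) = -7745*3484 = -26983580)
V = 825 (V = (-5*5*11)*(-3) = -25*11*(-3) = -275*(-3) = 825)
sqrt(V + N) = sqrt(825 - 26983580) = sqrt(-26982755) = I*sqrt(26982755)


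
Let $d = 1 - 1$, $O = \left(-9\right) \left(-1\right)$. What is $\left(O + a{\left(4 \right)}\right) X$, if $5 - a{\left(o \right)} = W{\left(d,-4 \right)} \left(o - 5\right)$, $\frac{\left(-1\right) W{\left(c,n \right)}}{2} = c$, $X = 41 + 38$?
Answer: $1106$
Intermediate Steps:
$X = 79$
$O = 9$
$d = 0$
$W{\left(c,n \right)} = - 2 c$
$a{\left(o \right)} = 5$ ($a{\left(o \right)} = 5 - \left(-2\right) 0 \left(o - 5\right) = 5 - 0 \left(-5 + o\right) = 5 - 0 = 5 + 0 = 5$)
$\left(O + a{\left(4 \right)}\right) X = \left(9 + 5\right) 79 = 14 \cdot 79 = 1106$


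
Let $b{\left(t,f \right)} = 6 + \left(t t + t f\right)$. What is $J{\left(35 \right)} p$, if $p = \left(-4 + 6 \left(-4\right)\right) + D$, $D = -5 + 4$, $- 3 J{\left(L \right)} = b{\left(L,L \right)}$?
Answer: $\frac{71224}{3} \approx 23741.0$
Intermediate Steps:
$b{\left(t,f \right)} = 6 + t^{2} + f t$ ($b{\left(t,f \right)} = 6 + \left(t^{2} + f t\right) = 6 + t^{2} + f t$)
$J{\left(L \right)} = -2 - \frac{2 L^{2}}{3}$ ($J{\left(L \right)} = - \frac{6 + L^{2} + L L}{3} = - \frac{6 + L^{2} + L^{2}}{3} = - \frac{6 + 2 L^{2}}{3} = -2 - \frac{2 L^{2}}{3}$)
$D = -1$
$p = -29$ ($p = \left(-4 + 6 \left(-4\right)\right) - 1 = \left(-4 - 24\right) - 1 = -28 - 1 = -29$)
$J{\left(35 \right)} p = \left(-2 - \frac{2 \cdot 35^{2}}{3}\right) \left(-29\right) = \left(-2 - \frac{2450}{3}\right) \left(-29\right) = \left(- \frac{2456}{3}\right) \left(-29\right) = \frac{71224}{3}$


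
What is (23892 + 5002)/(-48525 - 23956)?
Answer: -28894/72481 ≈ -0.39864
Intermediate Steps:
(23892 + 5002)/(-48525 - 23956) = 28894/(-72481) = 28894*(-1/72481) = -28894/72481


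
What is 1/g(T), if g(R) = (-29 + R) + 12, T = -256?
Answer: -1/273 ≈ -0.0036630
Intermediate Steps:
g(R) = -17 + R
1/g(T) = 1/(-17 - 256) = 1/(-273) = -1/273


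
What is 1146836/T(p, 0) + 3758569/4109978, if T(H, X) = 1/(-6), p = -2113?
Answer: -28280820619079/4109978 ≈ -6.8810e+6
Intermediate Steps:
T(H, X) = -1/6
1146836/T(p, 0) + 3758569/4109978 = 1146836/(-1/6) + 3758569/4109978 = 1146836*(-6) + 3758569*(1/4109978) = -6881016 + 3758569/4109978 = -28280820619079/4109978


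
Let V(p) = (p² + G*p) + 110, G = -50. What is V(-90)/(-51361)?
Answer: -12710/51361 ≈ -0.24746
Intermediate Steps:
V(p) = 110 + p² - 50*p (V(p) = (p² - 50*p) + 110 = 110 + p² - 50*p)
V(-90)/(-51361) = (110 + (-90)² - 50*(-90))/(-51361) = (110 + 8100 + 4500)*(-1/51361) = 12710*(-1/51361) = -12710/51361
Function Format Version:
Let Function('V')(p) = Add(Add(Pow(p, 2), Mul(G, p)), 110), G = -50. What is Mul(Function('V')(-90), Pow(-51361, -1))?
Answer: Rational(-12710, 51361) ≈ -0.24746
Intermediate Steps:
Function('V')(p) = Add(110, Pow(p, 2), Mul(-50, p)) (Function('V')(p) = Add(Add(Pow(p, 2), Mul(-50, p)), 110) = Add(110, Pow(p, 2), Mul(-50, p)))
Mul(Function('V')(-90), Pow(-51361, -1)) = Mul(Add(110, Pow(-90, 2), Mul(-50, -90)), Pow(-51361, -1)) = Mul(Add(110, 8100, 4500), Rational(-1, 51361)) = Mul(12710, Rational(-1, 51361)) = Rational(-12710, 51361)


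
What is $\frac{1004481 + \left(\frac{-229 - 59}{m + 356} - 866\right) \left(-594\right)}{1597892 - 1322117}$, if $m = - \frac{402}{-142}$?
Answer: $\frac{12902926419}{2341973225} \approx 5.5094$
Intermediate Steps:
$m = \frac{201}{71}$ ($m = \left(-402\right) \left(- \frac{1}{142}\right) = \frac{201}{71} \approx 2.831$)
$\frac{1004481 + \left(\frac{-229 - 59}{m + 356} - 866\right) \left(-594\right)}{1597892 - 1322117} = \frac{1004481 + \left(\frac{-229 - 59}{\frac{201}{71} + 356} - 866\right) \left(-594\right)}{1597892 - 1322117} = \frac{1004481 + \left(- \frac{288}{\frac{25477}{71}} - 866\right) \left(-594\right)}{275775} = \left(1004481 + \left(\left(-288\right) \frac{71}{25477} - 866\right) \left(-594\right)\right) \frac{1}{275775} = \left(1004481 + \left(- \frac{20448}{25477} - 866\right) \left(-594\right)\right) \frac{1}{275775} = \left(1004481 - - \frac{13117616820}{25477}\right) \frac{1}{275775} = \left(1004481 + \frac{13117616820}{25477}\right) \frac{1}{275775} = \frac{38708779257}{25477} \cdot \frac{1}{275775} = \frac{12902926419}{2341973225}$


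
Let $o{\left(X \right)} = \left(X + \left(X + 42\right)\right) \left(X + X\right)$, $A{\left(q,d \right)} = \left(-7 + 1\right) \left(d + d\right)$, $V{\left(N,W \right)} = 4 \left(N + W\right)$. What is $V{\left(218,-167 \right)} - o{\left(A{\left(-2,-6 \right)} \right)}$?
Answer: $-26580$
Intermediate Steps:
$V{\left(N,W \right)} = 4 N + 4 W$
$A{\left(q,d \right)} = - 12 d$ ($A{\left(q,d \right)} = - 6 \cdot 2 d = - 12 d$)
$o{\left(X \right)} = 2 X \left(42 + 2 X\right)$ ($o{\left(X \right)} = \left(X + \left(42 + X\right)\right) 2 X = \left(42 + 2 X\right) 2 X = 2 X \left(42 + 2 X\right)$)
$V{\left(218,-167 \right)} - o{\left(A{\left(-2,-6 \right)} \right)} = \left(4 \cdot 218 + 4 \left(-167\right)\right) - 4 \left(\left(-12\right) \left(-6\right)\right) \left(21 - -72\right) = \left(872 - 668\right) - 4 \cdot 72 \left(21 + 72\right) = 204 - 4 \cdot 72 \cdot 93 = 204 - 26784 = -26580$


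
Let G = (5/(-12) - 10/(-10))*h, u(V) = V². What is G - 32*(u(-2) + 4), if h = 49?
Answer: -2729/12 ≈ -227.42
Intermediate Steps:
G = 343/12 (G = (5/(-12) - 10/(-10))*49 = (5*(-1/12) - 10*(-⅒))*49 = (-5/12 + 1)*49 = (7/12)*49 = 343/12 ≈ 28.583)
G - 32*(u(-2) + 4) = 343/12 - 32*((-2)² + 4) = 343/12 - 32*(4 + 4) = 343/12 - 32*8 = 343/12 - 256 = -2729/12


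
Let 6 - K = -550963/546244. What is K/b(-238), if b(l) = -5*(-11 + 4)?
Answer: 3828427/19118540 ≈ 0.20025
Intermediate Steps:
K = 3828427/546244 (K = 6 - (-550963)/546244 = 6 - 1*(-550963/546244) = 6 + 550963/546244 = 3828427/546244 ≈ 7.0086)
b(l) = 35 (b(l) = -5*(-7) = 35)
K/b(-238) = (3828427/546244)/35 = (3828427/546244)*(1/35) = 3828427/19118540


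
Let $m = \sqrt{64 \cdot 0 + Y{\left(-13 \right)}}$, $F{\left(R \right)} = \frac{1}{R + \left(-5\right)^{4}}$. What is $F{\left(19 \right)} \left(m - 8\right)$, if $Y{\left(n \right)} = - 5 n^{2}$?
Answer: $- \frac{2}{161} + \frac{13 i \sqrt{5}}{644} \approx -0.012422 + 0.045138 i$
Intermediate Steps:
$F{\left(R \right)} = \frac{1}{625 + R}$ ($F{\left(R \right)} = \frac{1}{R + 625} = \frac{1}{625 + R}$)
$m = 13 i \sqrt{5}$ ($m = \sqrt{64 \cdot 0 - 5 \left(-13\right)^{2}} = \sqrt{0 - 845} = \sqrt{-845} = 13 i \sqrt{5} \approx 29.069 i$)
$F{\left(19 \right)} \left(m - 8\right) = \frac{13 i \sqrt{5} - 8}{625 + 19} = \frac{-8 + 13 i \sqrt{5}}{644} = - \frac{2}{161} + \frac{13 i \sqrt{5}}{644}$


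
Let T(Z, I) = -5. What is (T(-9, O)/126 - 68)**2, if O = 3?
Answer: 73496329/15876 ≈ 4629.4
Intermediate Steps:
(T(-9, O)/126 - 68)**2 = (-5/126 - 68)**2 = (-8573/126)**2 = 73496329/15876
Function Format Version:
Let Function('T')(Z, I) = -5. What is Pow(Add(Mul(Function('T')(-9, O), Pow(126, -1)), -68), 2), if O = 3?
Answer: Rational(73496329, 15876) ≈ 4629.4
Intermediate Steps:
Pow(Add(Mul(Function('T')(-9, O), Pow(126, -1)), -68), 2) = Pow(Add(Mul(-5, Pow(126, -1)), -68), 2) = Pow(Add(Mul(-5, Rational(1, 126)), -68), 2) = Pow(Add(Rational(-5, 126), -68), 2) = Pow(Rational(-8573, 126), 2) = Rational(73496329, 15876)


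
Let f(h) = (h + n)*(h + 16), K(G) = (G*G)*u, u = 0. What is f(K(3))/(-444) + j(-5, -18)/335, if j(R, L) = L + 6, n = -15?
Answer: 6256/12395 ≈ 0.50472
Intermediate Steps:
j(R, L) = 6 + L
K(G) = 0 (K(G) = (G*G)*0 = G²*0 = 0)
f(h) = (-15 + h)*(16 + h) (f(h) = (h - 15)*(h + 16) = (-15 + h)*(16 + h))
f(K(3))/(-444) + j(-5, -18)/335 = (-240 + 0 + 0²)/(-444) + (6 - 18)/335 = (-240 + 0 + 0)*(-1/444) - 12*1/335 = -240*(-1/444) - 12/335 = 20/37 - 12/335 = 6256/12395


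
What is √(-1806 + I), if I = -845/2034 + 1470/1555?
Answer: I*√80273179734698/210858 ≈ 42.491*I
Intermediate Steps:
I = 335201/632574 (I = -845*1/2034 + 1470*(1/1555) = -845/2034 + 294/311 = 335201/632574 ≈ 0.52990)
√(-1806 + I) = √(-1806 + 335201/632574) = √(-1142093443/632574) = I*√80273179734698/210858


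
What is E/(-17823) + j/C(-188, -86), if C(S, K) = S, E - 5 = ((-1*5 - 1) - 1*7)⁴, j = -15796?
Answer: 23013475/279227 ≈ 82.418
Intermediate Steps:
E = 28566 (E = 5 + ((-1*5 - 1) - 1*7)⁴ = 5 + ((-5 - 1) - 7)⁴ = 5 + (-6 - 7)⁴ = 5 + (-13)⁴ = 5 + 28561 = 28566)
E/(-17823) + j/C(-188, -86) = 28566/(-17823) - 15796/(-188) = 28566*(-1/17823) - 15796*(-1/188) = -9522/5941 + 3949/47 = 23013475/279227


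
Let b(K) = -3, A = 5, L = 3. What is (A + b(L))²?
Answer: 4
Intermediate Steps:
(A + b(L))² = (5 - 3)² = 2² = 4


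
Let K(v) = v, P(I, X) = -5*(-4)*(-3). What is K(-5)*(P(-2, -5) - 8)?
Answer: 340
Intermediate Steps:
P(I, X) = -60 (P(I, X) = 20*(-3) = -60)
K(-5)*(P(-2, -5) - 8) = -5*(-60 - 8) = -5*(-68) = 340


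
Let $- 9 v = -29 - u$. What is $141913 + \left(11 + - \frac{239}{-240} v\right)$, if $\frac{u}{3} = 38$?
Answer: $\frac{306590017}{2160} \approx 1.4194 \cdot 10^{5}$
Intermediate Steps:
$u = 114$ ($u = 3 \cdot 38 = 114$)
$v = \frac{143}{9}$ ($v = - \frac{-29 - 114}{9} = \left(- \frac{1}{9}\right) \left(-143\right) = \frac{143}{9} \approx 15.889$)
$141913 + \left(11 + - \frac{239}{-240} v\right) = 141913 + \left(11 + - \frac{239}{-240} \cdot \frac{143}{9}\right) = 141913 + \left(11 + \left(-239\right) \left(- \frac{1}{240}\right) \frac{143}{9}\right) = 141913 + \left(11 + \frac{239}{240} \cdot \frac{143}{9}\right) = 141913 + \left(11 + \frac{34177}{2160}\right) = 141913 + \frac{57937}{2160} = \frac{306590017}{2160}$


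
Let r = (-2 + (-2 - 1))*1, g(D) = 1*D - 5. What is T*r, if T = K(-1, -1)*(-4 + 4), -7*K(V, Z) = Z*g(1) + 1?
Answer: 0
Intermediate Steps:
g(D) = -5 + D (g(D) = D - 5 = -5 + D)
K(V, Z) = -1/7 + 4*Z/7 (K(V, Z) = -(Z*(-5 + 1) + 1)/7 = -(Z*(-4) + 1)/7 = -(-4*Z + 1)/7 = -(1 - 4*Z)/7 = -1/7 + 4*Z/7)
T = 0 (T = (-1/7 + (4/7)*(-1))*(-4 + 4) = (-1/7 - 4/7)*0 = -5/7*0 = 0)
r = -5 (r = (-2 - 3)*1 = -5*1 = -5)
T*r = 0*(-5) = 0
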